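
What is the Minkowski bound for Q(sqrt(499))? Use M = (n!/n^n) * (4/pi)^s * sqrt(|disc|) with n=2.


d = 499, d mod 4 = 3, so disc(K) = 4d = 1996; |disc(K)| = 1996
Real quadratic field, so n = 2, s = r2 = 0, r1 = 2
M = (n!/n^n) * (4/pi)^s * sqrt(|disc(K)|) = (2!/2^2) * (4/pi)^0 * sqrt(1996)
= 0.5 * 1.000000 * 44.676616
= 22.3383

22.3383


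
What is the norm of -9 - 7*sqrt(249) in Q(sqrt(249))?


N(a + b*sqrt(d)) = a^2 - d*b^2
= (-9)^2 - (249)*(-7)^2
= 81 - 12201
= -12120

-12120


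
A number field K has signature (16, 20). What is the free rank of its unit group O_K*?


By Dirichlet's unit theorem:
rank = r1 + r2 - 1
= 16 + 20 - 1
= 35

35


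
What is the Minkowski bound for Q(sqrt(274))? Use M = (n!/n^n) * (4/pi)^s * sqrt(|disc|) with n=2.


d = 274, d mod 4 = 2, so disc(K) = 4d = 1096; |disc(K)| = 1096
Real quadratic field, so n = 2, s = r2 = 0, r1 = 2
M = (n!/n^n) * (4/pi)^s * sqrt(|disc(K)|) = (2!/2^2) * (4/pi)^0 * sqrt(1096)
= 0.5 * 1.000000 * 33.105891
= 16.5529

16.5529


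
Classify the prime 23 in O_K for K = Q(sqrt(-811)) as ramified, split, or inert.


K = Q(sqrt(-811)). Since d mod 4 = 1, disc(K) = -811.
Check p | disc: -811 mod 23 = 17.
p does not divide disc. Compute Legendre symbol (d/p):
17^((23-1)/2) mod 23 = -1
(d/p) = -1, so p is inert: (p) stays prime with e=1, f=2, g=1.
Therefore p is inert.

inert


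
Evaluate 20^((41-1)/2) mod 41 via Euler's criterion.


p = 41 is prime and the exponent is (p-1)/2 = 20, so by Euler's criterion 20^20 = (20/41) = +1 or -1 mod 41.
Compute by square-and-multiply:
  20 = 16 + 4 (binary 10100)
  Repeated squaring mod 41: 20^1 = 20, 20^2 = 31, 20^4 = 18, 20^8 = 37, 20^16 = 16
  20^20 = 20^16 * 20^4 = 16 * 18 mod 41
    16 * 18 = 288 = 1 mod 41
  20^20 = 1 mod 41
Result 1: 20 is a quadratic residue mod 41.
20^20 mod 41 = 1

1


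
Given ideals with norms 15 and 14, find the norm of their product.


N(IJ) = N(I) * N(J)
= 15 * 14
= 210

210


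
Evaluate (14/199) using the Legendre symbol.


p = 199 is prime, so compute (14/199) with the reciprocity algorithm (Jacobi-symbol steps: pull out 2s via (2/n), flip via reciprocity, reduce):
  pull out 2: (2/199) = +1  (since 199 mod 8 = 7)
  reciprocity: (7/199) -> -(199/7)
  reduce: (3/7)
  reciprocity: (3/7) -> -(7/3)
  reduce: (1/3)
  (1/3) = 1
Product of signs = 1
(14/199) = 1

1


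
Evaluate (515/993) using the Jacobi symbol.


Compute (515/993) via quadratic reciprocity:
  reciprocity: (515/993) -> +(993/515)
  reduce: (478/515)
  pull out 2: (2/515) = -1  (since 515 mod 8 = 3)
  reciprocity: (239/515) -> -(515/239)
  reduce: (37/239)
  reciprocity: (37/239) -> +(239/37)
  reduce: (17/37)
  reciprocity: (17/37) -> +(37/17)
  reduce: (3/17)
  reciprocity: (3/17) -> +(17/3)
  reduce: (2/3)
  pull out 2: (2/3) = -1  (since 3 mod 8 = 3)
  (1/3) = 1
Product of signs = -1

-1


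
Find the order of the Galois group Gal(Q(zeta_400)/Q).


|Gal(Q(zeta_400)/Q)| = phi(400)
= 160

160


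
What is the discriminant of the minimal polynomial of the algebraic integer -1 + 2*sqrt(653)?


The element -1 + 2*sqrt(653) has minimal polynomial:
x^2 + 2*x - 2611
Discriminant = (2)^2 - 4*(-2611)
= 4 + 10444
= 10448

10448


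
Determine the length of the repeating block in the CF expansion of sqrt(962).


Run the CF algorithm for sqrt(962).
a_0 = floor(sqrt(962)) = 31; set m_0=0, q_0=1.
Recurrence: m' = q*a - m,  q' = (d - m'^2)/q,  a' = floor((a_0 + m')/q').
  step 1: m=31, q=1, a=62
a_1 = 2*a_0 = 62, so the period closes here.
sqrt(962) = [31; 62]
Period length = 1

1


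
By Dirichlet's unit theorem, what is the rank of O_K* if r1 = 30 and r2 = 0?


By Dirichlet's unit theorem:
rank = r1 + r2 - 1
= 30 + 0 - 1
= 29

29


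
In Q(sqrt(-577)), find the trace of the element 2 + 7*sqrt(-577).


Tr(a + b*sqrt(d)) = (a + b*sqrt(d)) + (a - b*sqrt(d)) = 2a
= 2 * (2)
= 4

4


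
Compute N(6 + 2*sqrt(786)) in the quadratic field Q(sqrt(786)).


N(a + b*sqrt(d)) = a^2 - d*b^2
= (6)^2 - (786)*(2)^2
= 36 - 3144
= -3108

-3108


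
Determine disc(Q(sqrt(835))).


For K = Q(sqrt(d)) with d squarefree: disc(K) = d if d = 1 mod 4, and disc(K) = 4d if d = 2 or 3 mod 4.
Here d = 835, and d mod 4 = 3.
d = 3 mod 4, not 1 (O_K = Z[sqrt(d)]), so disc(K) = 4d = 4 * (835) = 3340

3340


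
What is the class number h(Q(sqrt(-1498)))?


K = Q(sqrt(-1498)). d mod 4 = 2, so D = disc(K) = 4d = -5992
h(K) equals the number of primitive reduced positive-definite forms (a, b, c) = a*x^2 + b*x*y + c*y^2 with b^2 - 4ac = D,
where reduced means |b| <= a <= c, with b >= 0 whenever |b| = a or a = c, and primitive means gcd(a, b, c) = 1.
Reduced forces 3a^2 <= |D| = 5992, so 1 <= a <= 44; b must have the parity of D, and c = (b^2 - D)/(4a) must be an integer >= a.
Enumerate a = 1..44, b in [-a, a]:
  a=1: (1, 0, 1498)  [1]
  a=2: (2, 0, 749)  [1]
  a=3..6: none
  a=7: (7, 0, 214)  [1]
  a=8..10: none
  a=11: (11, -6, 137), (11, 6, 137)  [2]
  a=12: none
  a=13: (13, -12, 118), (13, 12, 118)  [2]
  a=14: (14, 0, 107)  [1]
  a=15..16: none
  a=17: (17, -14, 91), (17, 14, 91)  [2]
  a=18..21: none
  a=22: (22, -16, 71), (22, 16, 71)  [2]
  a=23..25: none
  a=26: (26, -12, 59), (26, 12, 59)  [2]
  a=27..33: none
  a=34: (34, -20, 47), (34, 20, 47)  [2]
  a=35..44: none
Total reduced forms: 1 + 1 + 1 + 2 + 2 + 1 + 2 + 2 + 2 + 2 = 16
h = 16

16


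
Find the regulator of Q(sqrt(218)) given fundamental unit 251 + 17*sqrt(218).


epsilon = 251 + 17*sqrt(218)
= 502.0020
R = ln(502.0020)
= 6.2186

6.2186


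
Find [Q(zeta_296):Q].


The degree equals Euler's totient phi(296).
296 = 2^3 * 37
phi(296) = 144

144


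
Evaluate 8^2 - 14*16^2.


x^2 - d*y^2
= 8^2 - 14*16^2
= 64 - 3584
= -3520

-3520


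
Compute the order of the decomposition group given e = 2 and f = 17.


|D_P| = e * f
= 2 * 17
= 34

34


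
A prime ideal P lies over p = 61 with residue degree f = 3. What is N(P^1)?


N(P^a) = p^(a*f)
= 61^(1*3)
= 61^3
= 226981

226981


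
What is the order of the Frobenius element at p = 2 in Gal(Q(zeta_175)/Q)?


The Frobenius at p in Gal(Q(zeta_n)/Q) = (Z/nZ)* is the class of p, so its order is ord_175(2), the smallest k >= 1 with 2^k = 1 mod 175.
n = 175 = 5^2 * 7, phi(175) = 120; the order divides phi(n).
Divisors of 120: 1, 2, 3, 4, 5, 6, 8, 10, 12, 15, 20, 24, 30, 40, 60, 120
Repeated squaring mod 175: 2^1 = 2, 2^2 = 4, 2^4 = 16, 2^8 = 81, 2^16 = 86, 2^32 = 46, 2^64 = 16
Test divisors in increasing order:
  k=1: 2^1 = 2 mod 175
  k=2: 2^2 = 4 mod 175
  k=3: 2^3 = 4 * 2 = 8 mod 175
  k=4: 2^4 = 16 mod 175
  k=5: 2^5 = 16 * 2 = 32 mod 175
  k=6: 2^6 = 16 * 4 = 64 mod 175
  k=8: 2^8 = 81 mod 175
  k=10: 2^10 = 81 * 4 = 149 mod 175
  k=12: 2^12 = 81 * 16 = 71 mod 175
  k=15: 2^15 = 81 * 16 * 4 * 2 = 43 mod 175
  k=20: 2^20 = 86 * 16 = 151 mod 175
  k=24: 2^24 = 86 * 81 = 141 mod 175
  k=30: 2^30 = 86 * 81 * 16 * 4 = 99 mod 175
  k=40: 2^40 = 46 * 81 = 51 mod 175
  k=60: 2^60 = 46 * 86 * 81 * 16 = 1 mod 175  <- first divisor giving 1
Order = 60

60


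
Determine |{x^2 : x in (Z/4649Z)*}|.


For prime p, the number of non-zero quadratic residues is (p-1)/2.
= (4649-1)/2
= 2324

2324


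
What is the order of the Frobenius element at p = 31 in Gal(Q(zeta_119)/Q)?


The Frobenius at p in Gal(Q(zeta_n)/Q) = (Z/nZ)* is the class of p, so its order is ord_119(31), the smallest k >= 1 with 31^k = 1 mod 119.
n = 119 = 7 * 17, phi(119) = 96; the order divides phi(n).
Divisors of 96: 1, 2, 3, 4, 6, 8, 12, 16, 24, 32, 48, 96
Repeated squaring mod 119: 31^1 = 31, 31^2 = 9, 31^4 = 81, 31^8 = 16, 31^16 = 18, 31^32 = 86, 31^64 = 18
Test divisors in increasing order:
  k=1: 31^1 = 31 mod 119
  k=2: 31^2 = 9 mod 119
  k=3: 31^3 = 9 * 31 = 41 mod 119
  k=4: 31^4 = 81 mod 119
  k=6: 31^6 = 81 * 9 = 15 mod 119
  k=8: 31^8 = 16 mod 119
  k=12: 31^12 = 16 * 81 = 106 mod 119
  k=16: 31^16 = 18 mod 119
  k=24: 31^24 = 18 * 16 = 50 mod 119
  k=32: 31^32 = 86 mod 119
  k=48: 31^48 = 86 * 18 = 1 mod 119  <- first divisor giving 1
Order = 48

48


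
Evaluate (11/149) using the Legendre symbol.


p = 149 is prime, so compute (11/149) with the reciprocity algorithm (Jacobi-symbol steps: pull out 2s via (2/n), flip via reciprocity, reduce):
  reciprocity: (11/149) -> +(149/11)
  reduce: (6/11)
  pull out 2: (2/11) = -1  (since 11 mod 8 = 3)
  reciprocity: (3/11) -> -(11/3)
  reduce: (2/3)
  pull out 2: (2/3) = -1  (since 3 mod 8 = 3)
  (1/3) = 1
Product of signs = -1
(11/149) = -1

-1


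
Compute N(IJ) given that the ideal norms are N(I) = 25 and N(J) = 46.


N(IJ) = N(I) * N(J)
= 25 * 46
= 1150

1150


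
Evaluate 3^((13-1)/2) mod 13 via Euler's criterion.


p = 13 is prime and the exponent is (p-1)/2 = 6, so by Euler's criterion 3^6 = (3/13) = +1 or -1 mod 13.
Compute by square-and-multiply:
  6 = 4 + 2 (binary 110)
  Repeated squaring mod 13: 3^1 = 3, 3^2 = 9, 3^4 = 3
  3^6 = 3^4 * 3^2 = 3 * 9 mod 13
    3 * 9 = 27 = 1 mod 13
  3^6 = 1 mod 13
Result 1: 3 is a quadratic residue mod 13.
3^6 mod 13 = 1

1


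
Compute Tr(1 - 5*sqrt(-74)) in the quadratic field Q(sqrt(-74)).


Tr(a + b*sqrt(d)) = (a + b*sqrt(d)) + (a - b*sqrt(d)) = 2a
= 2 * (1)
= 2

2


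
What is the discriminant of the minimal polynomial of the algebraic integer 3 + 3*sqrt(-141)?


The element 3 + 3*sqrt(-141) has minimal polynomial:
x^2 - 6*x + 1278
Discriminant = (-6)^2 - 4*(1278)
= 36 - 5112
= -5076

-5076


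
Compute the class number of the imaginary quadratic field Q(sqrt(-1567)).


K = Q(sqrt(-1567)). d mod 4 = 1, so D = disc(K) = d = -1567
h(K) equals the number of primitive reduced positive-definite forms (a, b, c) = a*x^2 + b*x*y + c*y^2 with b^2 - 4ac = D,
where reduced means |b| <= a <= c, with b >= 0 whenever |b| = a or a = c, and primitive means gcd(a, b, c) = 1.
Reduced forces 3a^2 <= |D| = 1567, so 1 <= a <= 22; b must have the parity of D, and c = (b^2 - D)/(4a) must be an integer >= a.
Enumerate a = 1..22, b in [-a, a]:
  a=1: (1, 1, 392)  [1]
  a=2: (2, -1, 196), (2, 1, 196)  [2]
  a=3: none
  a=4: (4, -1, 98), (4, 1, 98)  [2]
  a=5..6: none
  a=7: (7, -1, 56), (7, 1, 56)  [2]
  a=8: (8, -1, 49), (8, 1, 49)  [2]
  a=9..13: none
  a=14: (14, -13, 31), (14, -1, 28), (14, 1, 28), (14, 13, 31)  [4]
  a=15: none
  a=16: (16, -15, 28), (16, 15, 28)  [2]
  a=17..22: none
Total reduced forms: 1 + 2 + 2 + 2 + 2 + 4 + 2 = 15
h = 15

15


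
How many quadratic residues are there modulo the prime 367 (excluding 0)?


For prime p, the number of non-zero quadratic residues is (p-1)/2.
= (367-1)/2
= 183

183


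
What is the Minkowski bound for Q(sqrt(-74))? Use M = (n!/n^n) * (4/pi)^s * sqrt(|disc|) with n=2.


d = -74, d mod 4 = 2, so disc(K) = 4d = -296; |disc(K)| = 296
Imaginary quadratic field, so n = 2, s = r2 = 1, r1 = 0
M = (n!/n^n) * (4/pi)^s * sqrt(|disc(K)|) = (2!/2^2) * (4/pi)^1 * sqrt(296)
= 0.5 * 1.273240 * 17.204651
= 10.9528

10.9528


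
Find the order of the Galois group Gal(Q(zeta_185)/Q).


|Gal(Q(zeta_185)/Q)| = phi(185)
= 144

144


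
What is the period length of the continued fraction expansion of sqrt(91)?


Run the CF algorithm for sqrt(91).
a_0 = floor(sqrt(91)) = 9; set m_0=0, q_0=1.
Recurrence: m' = q*a - m,  q' = (d - m'^2)/q,  a' = floor((a_0 + m')/q').
  step 1: m=9, q=10, a=1
  step 2: m=1, q=9, a=1
  step 3: m=8, q=3, a=5
  step 4: m=7, q=14, a=1
  step 5: m=7, q=3, a=5
  step 6: m=8, q=9, a=1
  step 7: m=1, q=10, a=1
  step 8: m=9, q=1, a=18
a_8 = 2*a_0 = 18, so the period closes here.
sqrt(91) = [9; 1, 1, 5, 1, 5, 1, 1, 18]
Period length = 8

8


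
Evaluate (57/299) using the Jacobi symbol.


Compute (57/299) via quadratic reciprocity:
  reciprocity: (57/299) -> +(299/57)
  reduce: (14/57)
  pull out 2: (2/57) = +1  (since 57 mod 8 = 1)
  reciprocity: (7/57) -> +(57/7)
  reduce: (1/7)
  (1/7) = 1
Product of signs = 1

1


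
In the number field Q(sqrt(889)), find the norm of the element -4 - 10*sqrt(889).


N(a + b*sqrt(d)) = a^2 - d*b^2
= (-4)^2 - (889)*(-10)^2
= 16 - 88900
= -88884

-88884


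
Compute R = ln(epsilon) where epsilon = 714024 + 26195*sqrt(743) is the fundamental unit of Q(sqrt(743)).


epsilon = 714024 + 26195*sqrt(743)
= 1.4280e+06
R = ln(1.4280e+06)
= 14.1718

14.1718


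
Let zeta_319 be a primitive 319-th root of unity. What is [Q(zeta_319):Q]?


The degree equals Euler's totient phi(319).
319 = 11 * 29
phi(319) = 280

280


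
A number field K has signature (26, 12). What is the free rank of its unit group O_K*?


By Dirichlet's unit theorem:
rank = r1 + r2 - 1
= 26 + 12 - 1
= 37

37


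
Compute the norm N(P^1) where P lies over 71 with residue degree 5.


N(P^a) = p^(a*f)
= 71^(1*5)
= 71^5
= 1804229351

1804229351


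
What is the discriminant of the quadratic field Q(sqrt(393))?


For K = Q(sqrt(d)) with d squarefree: disc(K) = d if d = 1 mod 4, and disc(K) = 4d if d = 2 or 3 mod 4.
Here d = 393, and d mod 4 = 1.
d = 1 mod 4 (O_K = Z[(1+sqrt(d))/2]), so disc(K) = d = 393

393


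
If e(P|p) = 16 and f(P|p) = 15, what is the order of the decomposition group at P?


|D_P| = e * f
= 16 * 15
= 240

240


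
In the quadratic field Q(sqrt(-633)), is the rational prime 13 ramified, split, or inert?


K = Q(sqrt(-633)). Since d mod 4 = 3, disc(K) = -2532.
Check p | disc: -2532 mod 13 = 3.
p does not divide disc. Compute Legendre symbol (d/p):
4^((13-1)/2) mod 13 = 1
(d/p) = 1, so p splits: (p) = P*P' with e=1, f=1, g=2.
Therefore p is split.

split


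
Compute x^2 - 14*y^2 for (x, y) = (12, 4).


x^2 - d*y^2
= 12^2 - 14*4^2
= 144 - 224
= -80

-80


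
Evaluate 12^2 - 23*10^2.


x^2 - d*y^2
= 12^2 - 23*10^2
= 144 - 2300
= -2156

-2156


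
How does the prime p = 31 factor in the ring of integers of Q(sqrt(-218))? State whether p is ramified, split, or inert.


K = Q(sqrt(-218)). Since d mod 4 = 2, disc(K) = -872.
Check p | disc: -872 mod 31 = 27.
p does not divide disc. Compute Legendre symbol (d/p):
30^((31-1)/2) mod 31 = -1
(d/p) = -1, so p is inert: (p) stays prime with e=1, f=2, g=1.
Therefore p is inert.

inert


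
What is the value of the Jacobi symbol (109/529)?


Compute (109/529) via quadratic reciprocity:
  reciprocity: (109/529) -> +(529/109)
  reduce: (93/109)
  reciprocity: (93/109) -> +(109/93)
  reduce: (16/93)
  pull out 2: (2/93) = -1  (since 93 mod 8 = 5)
  pull out 2: (2/93) = -1  (since 93 mod 8 = 5)
  pull out 2: (2/93) = -1  (since 93 mod 8 = 5)
  pull out 2: (2/93) = -1  (since 93 mod 8 = 5)
  (1/93) = 1
Product of signs = 1

1


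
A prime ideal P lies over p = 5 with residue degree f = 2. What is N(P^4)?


N(P^a) = p^(a*f)
= 5^(4*2)
= 5^8
= 390625

390625


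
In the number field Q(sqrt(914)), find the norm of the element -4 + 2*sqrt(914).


N(a + b*sqrt(d)) = a^2 - d*b^2
= (-4)^2 - (914)*(2)^2
= 16 - 3656
= -3640

-3640


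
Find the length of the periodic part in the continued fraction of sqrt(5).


Run the CF algorithm for sqrt(5).
a_0 = floor(sqrt(5)) = 2; set m_0=0, q_0=1.
Recurrence: m' = q*a - m,  q' = (d - m'^2)/q,  a' = floor((a_0 + m')/q').
  step 1: m=2, q=1, a=4
a_1 = 2*a_0 = 4, so the period closes here.
sqrt(5) = [2; 4]
Period length = 1

1


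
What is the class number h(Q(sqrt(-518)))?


K = Q(sqrt(-518)). d mod 4 = 2, so D = disc(K) = 4d = -2072
h(K) equals the number of primitive reduced positive-definite forms (a, b, c) = a*x^2 + b*x*y + c*y^2 with b^2 - 4ac = D,
where reduced means |b| <= a <= c, with b >= 0 whenever |b| = a or a = c, and primitive means gcd(a, b, c) = 1.
Reduced forces 3a^2 <= |D| = 2072, so 1 <= a <= 26; b must have the parity of D, and c = (b^2 - D)/(4a) must be an integer >= a.
Enumerate a = 1..26, b in [-a, a]:
  a=1: (1, 0, 518)  [1]
  a=2: (2, 0, 259)  [1]
  a=3: (3, -2, 173), (3, 2, 173)  [2]
  a=4..5: none
  a=6: (6, -4, 87), (6, 4, 87)  [2]
  a=7: (7, 0, 74)  [1]
  a=8: none
  a=9: (9, -4, 58), (9, 4, 58)  [2]
  a=10..13: none
  a=14: (14, 0, 37)  [1]
  a=15..16: none
  a=17: (17, -6, 31), (17, 6, 31)  [2]
  a=18: (18, -4, 29), (18, 4, 29)  [2]
  a=19..20: none
  a=21: (21, -14, 27), (21, 14, 27)  [2]
  a=22..26: none
Total reduced forms: 1 + 1 + 2 + 2 + 1 + 2 + 1 + 2 + 2 + 2 = 16
h = 16

16


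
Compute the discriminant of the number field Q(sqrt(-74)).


For K = Q(sqrt(d)) with d squarefree: disc(K) = d if d = 1 mod 4, and disc(K) = 4d if d = 2 or 3 mod 4.
Here d = -74, and d mod 4 = 2.
d = 2 mod 4, not 1 (O_K = Z[sqrt(d)]), so disc(K) = 4d = 4 * (-74) = -296

-296


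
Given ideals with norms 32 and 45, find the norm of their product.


N(IJ) = N(I) * N(J)
= 32 * 45
= 1440

1440


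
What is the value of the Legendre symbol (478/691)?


p = 691 is prime, so compute (478/691) with the reciprocity algorithm (Jacobi-symbol steps: pull out 2s via (2/n), flip via reciprocity, reduce):
  pull out 2: (2/691) = -1  (since 691 mod 8 = 3)
  reciprocity: (239/691) -> -(691/239)
  reduce: (213/239)
  reciprocity: (213/239) -> +(239/213)
  reduce: (26/213)
  pull out 2: (2/213) = -1  (since 213 mod 8 = 5)
  reciprocity: (13/213) -> +(213/13)
  reduce: (5/13)
  reciprocity: (5/13) -> +(13/5)
  reduce: (3/5)
  reciprocity: (3/5) -> +(5/3)
  reduce: (2/3)
  pull out 2: (2/3) = -1  (since 3 mod 8 = 3)
  (1/3) = 1
Product of signs = 1
(478/691) = 1

1


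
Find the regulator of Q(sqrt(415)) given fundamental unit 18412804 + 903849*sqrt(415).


epsilon = 18412804 + 903849*sqrt(415)
= 3.6826e+07
R = ln(3.6826e+07)
= 17.4217

17.4217


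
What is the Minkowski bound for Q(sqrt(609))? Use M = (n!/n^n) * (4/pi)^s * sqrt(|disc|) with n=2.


d = 609, d mod 4 = 1, so disc(K) = d = 609; |disc(K)| = 609
Real quadratic field, so n = 2, s = r2 = 0, r1 = 2
M = (n!/n^n) * (4/pi)^s * sqrt(|disc(K)|) = (2!/2^2) * (4/pi)^0 * sqrt(609)
= 0.5 * 1.000000 * 24.677925
= 12.3390

12.3390


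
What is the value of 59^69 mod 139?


p = 139 is prime and the exponent is (p-1)/2 = 69, so by Euler's criterion 59^69 = (59/139) = +1 or -1 mod 139.
Compute by square-and-multiply:
  69 = 64 + 4 + 1 (binary 1000101)
  Repeated squaring mod 139: 59^1 = 59, 59^2 = 6, 59^4 = 36, 59^8 = 45, 59^16 = 79, 59^32 = 125, 59^64 = 57
  59^69 = 59^64 * 59^4 * 59^1 = 57 * 36 * 59 mod 139
    57 * 36 = 2052 = 106 mod 139
    106 * 59 = 6254 = 138 mod 139
  59^69 = 138 mod 139
Result 138 = p - 1 = -1 mod 139: 59 is a quadratic non-residue mod 139. As a residue in [0, p-1] the value is 138.
59^69 mod 139 = 138

138


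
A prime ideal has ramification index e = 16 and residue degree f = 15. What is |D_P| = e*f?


|D_P| = e * f
= 16 * 15
= 240

240


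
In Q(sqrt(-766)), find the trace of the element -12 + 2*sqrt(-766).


Tr(a + b*sqrt(d)) = (a + b*sqrt(d)) + (a - b*sqrt(d)) = 2a
= 2 * (-12)
= -24

-24


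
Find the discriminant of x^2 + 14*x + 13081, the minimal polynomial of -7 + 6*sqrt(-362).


The element -7 + 6*sqrt(-362) has minimal polynomial:
x^2 + 14*x + 13081
Discriminant = (14)^2 - 4*(13081)
= 196 - 52324
= -52128

-52128


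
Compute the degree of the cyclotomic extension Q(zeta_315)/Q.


The degree equals Euler's totient phi(315).
315 = 3^2 * 5 * 7
phi(315) = 144

144


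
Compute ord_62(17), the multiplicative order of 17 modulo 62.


We want ord_62(17), the smallest k >= 1 with 17^k = 1 mod 62.
n = 62 = 2 * 31, phi(62) = 30; the order divides phi(n).
Divisors of 30: 1, 2, 3, 5, 6, 10, 15, 30
Repeated squaring mod 62: 17^1 = 17, 17^2 = 41, 17^4 = 7, 17^8 = 49, 17^16 = 45
Test divisors in increasing order:
  k=1: 17^1 = 17 mod 62
  k=2: 17^2 = 41 mod 62
  k=3: 17^3 = 41 * 17 = 15 mod 62
  k=5: 17^5 = 7 * 17 = 57 mod 62
  k=6: 17^6 = 7 * 41 = 39 mod 62
  k=10: 17^10 = 49 * 41 = 25 mod 62
  k=15: 17^15 = 49 * 7 * 41 * 17 = 61 mod 62
  k=30: 17^30 = 45 * 49 * 7 * 41 = 1 mod 62  <- first divisor giving 1
Order = 30

30


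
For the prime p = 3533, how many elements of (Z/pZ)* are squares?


For prime p, the number of non-zero quadratic residues is (p-1)/2.
= (3533-1)/2
= 1766

1766


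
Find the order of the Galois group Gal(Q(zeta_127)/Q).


|Gal(Q(zeta_127)/Q)| = phi(127)
= 126

126


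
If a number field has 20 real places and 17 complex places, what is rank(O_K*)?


By Dirichlet's unit theorem:
rank = r1 + r2 - 1
= 20 + 17 - 1
= 36

36


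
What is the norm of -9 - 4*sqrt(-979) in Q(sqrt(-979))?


N(a + b*sqrt(d)) = a^2 - d*b^2
= (-9)^2 - (-979)*(-4)^2
= 81 + 15664
= 15745

15745


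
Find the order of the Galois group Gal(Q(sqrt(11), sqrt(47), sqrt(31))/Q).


The 3 square roots of distinct primes are multiplicatively independent over Q,
so [K:Q] = 2^3 and Gal(K/Q) is isomorphic to (Z/2Z)^3.
|Gal| = 2^3 = 8

8


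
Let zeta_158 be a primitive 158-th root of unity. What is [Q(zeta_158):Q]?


The degree equals Euler's totient phi(158).
158 = 2 * 79
phi(158) = 78

78


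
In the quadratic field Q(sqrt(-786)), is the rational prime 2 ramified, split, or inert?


K = Q(sqrt(-786)). Since d mod 4 = 2, disc(K) = -3144.
Check p | disc: -3144 mod 2 = 0.
p divides disc, so p ramifies: (p) = P^2 with e=2, f=1, g=1.
Therefore p is ramified.

ramified


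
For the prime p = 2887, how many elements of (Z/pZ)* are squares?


For prime p, the number of non-zero quadratic residues is (p-1)/2.
= (2887-1)/2
= 1443

1443


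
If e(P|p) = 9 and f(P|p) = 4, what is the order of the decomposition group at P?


|D_P| = e * f
= 9 * 4
= 36

36


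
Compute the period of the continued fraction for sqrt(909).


Run the CF algorithm for sqrt(909).
a_0 = floor(sqrt(909)) = 30; set m_0=0, q_0=1.
Recurrence: m' = q*a - m,  q' = (d - m'^2)/q,  a' = floor((a_0 + m')/q').
  step 1: m=30, q=9, a=6
  step 2: m=24, q=37, a=1
  step 3: m=13, q=20, a=2
  step 4: m=27, q=9, a=6
  step 5: m=27, q=20, a=2
  step 6: m=13, q=37, a=1
  step 7: m=24, q=9, a=6
  step 8: m=30, q=1, a=60
a_8 = 2*a_0 = 60, so the period closes here.
sqrt(909) = [30; 6, 1, 2, 6, 2, 1, 6, 60]
Period length = 8

8


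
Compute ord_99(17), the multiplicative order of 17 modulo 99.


We want ord_99(17), the smallest k >= 1 with 17^k = 1 mod 99.
n = 99 = 3^2 * 11, phi(99) = 60; the order divides phi(n).
Divisors of 60: 1, 2, 3, 4, 5, 6, 10, 12, 15, 20, 30, 60
Repeated squaring mod 99: 17^1 = 17, 17^2 = 91, 17^4 = 64, 17^8 = 37, 17^16 = 82, 17^32 = 91
Test divisors in increasing order:
  k=1: 17^1 = 17 mod 99
  k=2: 17^2 = 91 mod 99
  k=3: 17^3 = 91 * 17 = 62 mod 99
  k=4: 17^4 = 64 mod 99
  k=5: 17^5 = 64 * 17 = 98 mod 99
  k=6: 17^6 = 64 * 91 = 82 mod 99
  k=10: 17^10 = 37 * 91 = 1 mod 99  <- first divisor giving 1
Order = 10

10


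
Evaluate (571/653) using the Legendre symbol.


p = 653 is prime, so compute (571/653) with the reciprocity algorithm (Jacobi-symbol steps: pull out 2s via (2/n), flip via reciprocity, reduce):
  reciprocity: (571/653) -> +(653/571)
  reduce: (82/571)
  pull out 2: (2/571) = -1  (since 571 mod 8 = 3)
  reciprocity: (41/571) -> +(571/41)
  reduce: (38/41)
  pull out 2: (2/41) = +1  (since 41 mod 8 = 1)
  reciprocity: (19/41) -> +(41/19)
  reduce: (3/19)
  reciprocity: (3/19) -> -(19/3)
  reduce: (1/3)
  (1/3) = 1
Product of signs = 1
(571/653) = 1

1


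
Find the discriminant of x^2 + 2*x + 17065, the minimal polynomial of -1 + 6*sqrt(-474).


The element -1 + 6*sqrt(-474) has minimal polynomial:
x^2 + 2*x + 17065
Discriminant = (2)^2 - 4*(17065)
= 4 - 68260
= -68256

-68256


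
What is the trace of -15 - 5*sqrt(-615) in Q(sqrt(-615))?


Tr(a + b*sqrt(d)) = (a + b*sqrt(d)) + (a - b*sqrt(d)) = 2a
= 2 * (-15)
= -30

-30


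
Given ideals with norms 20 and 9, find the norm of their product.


N(IJ) = N(I) * N(J)
= 20 * 9
= 180

180


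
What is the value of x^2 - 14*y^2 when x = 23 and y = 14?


x^2 - d*y^2
= 23^2 - 14*14^2
= 529 - 2744
= -2215

-2215


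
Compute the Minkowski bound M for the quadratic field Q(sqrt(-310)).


d = -310, d mod 4 = 2, so disc(K) = 4d = -1240; |disc(K)| = 1240
Imaginary quadratic field, so n = 2, s = r2 = 1, r1 = 0
M = (n!/n^n) * (4/pi)^s * sqrt(|disc(K)|) = (2!/2^2) * (4/pi)^1 * sqrt(1240)
= 0.5 * 1.273240 * 35.213634
= 22.4177

22.4177


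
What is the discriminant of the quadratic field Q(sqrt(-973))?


For K = Q(sqrt(d)) with d squarefree: disc(K) = d if d = 1 mod 4, and disc(K) = 4d if d = 2 or 3 mod 4.
Here d = -973, and d mod 4 = 3.
d = 3 mod 4, not 1 (O_K = Z[sqrt(d)]), so disc(K) = 4d = 4 * (-973) = -3892

-3892


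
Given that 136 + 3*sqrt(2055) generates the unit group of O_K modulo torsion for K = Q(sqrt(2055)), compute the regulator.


epsilon = 136 + 3*sqrt(2055)
= 271.9963
R = ln(271.9963)
= 5.6058

5.6058


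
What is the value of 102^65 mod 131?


p = 131 is prime and the exponent is (p-1)/2 = 65, so by Euler's criterion 102^65 = (102/131) = +1 or -1 mod 131.
Compute by square-and-multiply:
  65 = 64 + 1 (binary 1000001)
  Repeated squaring mod 131: 102^1 = 102, 102^2 = 55, 102^4 = 12, 102^8 = 13, 102^16 = 38, 102^32 = 3, 102^64 = 9
  102^65 = 102^64 * 102^1 = 9 * 102 mod 131
    9 * 102 = 918 = 1 mod 131
  102^65 = 1 mod 131
Result 1: 102 is a quadratic residue mod 131.
102^65 mod 131 = 1

1


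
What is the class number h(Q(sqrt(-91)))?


K = Q(sqrt(-91)). d mod 4 = 1, so D = disc(K) = d = -91
h(K) equals the number of primitive reduced positive-definite forms (a, b, c) = a*x^2 + b*x*y + c*y^2 with b^2 - 4ac = D,
where reduced means |b| <= a <= c, with b >= 0 whenever |b| = a or a = c, and primitive means gcd(a, b, c) = 1.
Reduced forces 3a^2 <= |D| = 91, so 1 <= a <= 5; b must have the parity of D, and c = (b^2 - D)/(4a) must be an integer >= a.
Enumerate a = 1..5, b in [-a, a]:
  a=1: (1, 1, 23)  [1]
  a=2..4: none
  a=5: (5, 3, 5)  [1]
Total reduced forms: 1 + 1 = 2
h = 2

2


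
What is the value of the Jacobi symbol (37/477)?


Compute (37/477) via quadratic reciprocity:
  reciprocity: (37/477) -> +(477/37)
  reduce: (33/37)
  reciprocity: (33/37) -> +(37/33)
  reduce: (4/33)
  pull out 2: (2/33) = +1  (since 33 mod 8 = 1)
  pull out 2: (2/33) = +1  (since 33 mod 8 = 1)
  (1/33) = 1
Product of signs = 1

1


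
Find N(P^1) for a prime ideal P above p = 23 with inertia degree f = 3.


N(P^a) = p^(a*f)
= 23^(1*3)
= 23^3
= 12167

12167


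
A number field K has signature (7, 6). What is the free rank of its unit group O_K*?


By Dirichlet's unit theorem:
rank = r1 + r2 - 1
= 7 + 6 - 1
= 12

12


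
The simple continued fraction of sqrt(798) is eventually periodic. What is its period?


Run the CF algorithm for sqrt(798).
a_0 = floor(sqrt(798)) = 28; set m_0=0, q_0=1.
Recurrence: m' = q*a - m,  q' = (d - m'^2)/q,  a' = floor((a_0 + m')/q').
  step 1: m=28, q=14, a=4
  step 2: m=28, q=1, a=56
a_2 = 2*a_0 = 56, so the period closes here.
sqrt(798) = [28; 4, 56]
Period length = 2

2


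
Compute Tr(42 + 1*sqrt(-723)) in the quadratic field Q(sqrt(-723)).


Tr(a + b*sqrt(d)) = (a + b*sqrt(d)) + (a - b*sqrt(d)) = 2a
= 2 * (42)
= 84

84


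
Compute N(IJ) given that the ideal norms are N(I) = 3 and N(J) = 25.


N(IJ) = N(I) * N(J)
= 3 * 25
= 75

75


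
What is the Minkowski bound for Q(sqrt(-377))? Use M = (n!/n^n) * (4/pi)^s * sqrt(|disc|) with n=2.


d = -377, d mod 4 = 3, so disc(K) = 4d = -1508; |disc(K)| = 1508
Imaginary quadratic field, so n = 2, s = r2 = 1, r1 = 0
M = (n!/n^n) * (4/pi)^s * sqrt(|disc(K)|) = (2!/2^2) * (4/pi)^1 * sqrt(1508)
= 0.5 * 1.273240 * 38.832976
= 24.7218

24.7218


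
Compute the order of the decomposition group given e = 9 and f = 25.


|D_P| = e * f
= 9 * 25
= 225

225


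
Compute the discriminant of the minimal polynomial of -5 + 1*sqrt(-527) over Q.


The element -5 + 1*sqrt(-527) has minimal polynomial:
x^2 + 10*x + 552
Discriminant = (10)^2 - 4*(552)
= 100 - 2208
= -2108

-2108


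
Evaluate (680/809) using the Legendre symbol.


p = 809 is prime, so compute (680/809) with the reciprocity algorithm (Jacobi-symbol steps: pull out 2s via (2/n), flip via reciprocity, reduce):
  pull out 2: (2/809) = +1  (since 809 mod 8 = 1)
  pull out 2: (2/809) = +1  (since 809 mod 8 = 1)
  pull out 2: (2/809) = +1  (since 809 mod 8 = 1)
  reciprocity: (85/809) -> +(809/85)
  reduce: (44/85)
  pull out 2: (2/85) = -1  (since 85 mod 8 = 5)
  pull out 2: (2/85) = -1  (since 85 mod 8 = 5)
  reciprocity: (11/85) -> +(85/11)
  reduce: (8/11)
  pull out 2: (2/11) = -1  (since 11 mod 8 = 3)
  pull out 2: (2/11) = -1  (since 11 mod 8 = 3)
  pull out 2: (2/11) = -1  (since 11 mod 8 = 3)
  (1/11) = 1
Product of signs = -1
(680/809) = -1

-1


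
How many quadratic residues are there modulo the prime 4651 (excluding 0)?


For prime p, the number of non-zero quadratic residues is (p-1)/2.
= (4651-1)/2
= 2325

2325


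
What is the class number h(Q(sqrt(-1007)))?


K = Q(sqrt(-1007)). d mod 4 = 1, so D = disc(K) = d = -1007
h(K) equals the number of primitive reduced positive-definite forms (a, b, c) = a*x^2 + b*x*y + c*y^2 with b^2 - 4ac = D,
where reduced means |b| <= a <= c, with b >= 0 whenever |b| = a or a = c, and primitive means gcd(a, b, c) = 1.
Reduced forces 3a^2 <= |D| = 1007, so 1 <= a <= 18; b must have the parity of D, and c = (b^2 - D)/(4a) must be an integer >= a.
Enumerate a = 1..18, b in [-a, a]:
  a=1: (1, 1, 252)  [1]
  a=2: (2, -1, 126), (2, 1, 126)  [2]
  a=3: (3, -1, 84), (3, 1, 84)  [2]
  a=4: (4, -1, 63), (4, 1, 63)  [2]
  a=5: none
  a=6: (6, -5, 43), (6, -1, 42), (6, 1, 42), (6, 5, 43)  [4]
  a=7: (7, -1, 36), (7, 1, 36)  [2]
  a=8: (8, -7, 33), (8, 7, 33)  [2]
  a=9: (9, -1, 28), (9, 1, 28)  [2]
  a=10: none
  a=11: (11, -7, 24), (11, 7, 24)  [2]
  a=12: (12, -7, 22), (12, -1, 21), (12, 1, 21), (12, 7, 22)  [4]
  a=13: none
  a=14: (14, -13, 21), (14, -1, 18), (14, 1, 18), (14, 13, 21)  [4]
  a=15: none
  a=16: (16, -9, 17), (16, 9, 17)  [2]
  a=17: none
  a=18: (18, 17, 18)  [1]
Total reduced forms: 1 + 2 + 2 + 2 + 4 + 2 + 2 + 2 + 2 + 4 + 4 + 2 + 1 = 30
h = 30

30


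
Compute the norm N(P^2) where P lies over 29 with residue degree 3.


N(P^a) = p^(a*f)
= 29^(2*3)
= 29^6
= 594823321

594823321


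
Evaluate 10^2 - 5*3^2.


x^2 - d*y^2
= 10^2 - 5*3^2
= 100 - 45
= 55

55


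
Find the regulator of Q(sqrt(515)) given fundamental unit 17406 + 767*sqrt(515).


epsilon = 17406 + 767*sqrt(515)
= 34812.0000
R = ln(34812.0000)
= 10.4577

10.4577


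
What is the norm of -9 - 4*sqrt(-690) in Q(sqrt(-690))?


N(a + b*sqrt(d)) = a^2 - d*b^2
= (-9)^2 - (-690)*(-4)^2
= 81 + 11040
= 11121

11121


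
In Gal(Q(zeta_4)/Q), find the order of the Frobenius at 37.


The Frobenius at p in Gal(Q(zeta_n)/Q) = (Z/nZ)* is the class of p, so its order is ord_4(37), the smallest k >= 1 with 37^k = 1 mod 4.
n = 4 = 2^2, phi(4) = 2; the order divides phi(n).
Divisors of 2: 1, 2
Repeated squaring mod 4: 37^1 = 1, 37^2 = 1
Test divisors in increasing order:
  k=1: 37^1 = 1 mod 4  <- first divisor giving 1
Order = 1

1


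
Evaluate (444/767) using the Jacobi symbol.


Compute (444/767) via quadratic reciprocity:
  pull out 2: (2/767) = +1  (since 767 mod 8 = 7)
  pull out 2: (2/767) = +1  (since 767 mod 8 = 7)
  reciprocity: (111/767) -> -(767/111)
  reduce: (101/111)
  reciprocity: (101/111) -> +(111/101)
  reduce: (10/101)
  pull out 2: (2/101) = -1  (since 101 mod 8 = 5)
  reciprocity: (5/101) -> +(101/5)
  reduce: (1/5)
  (1/5) = 1
Product of signs = 1

1


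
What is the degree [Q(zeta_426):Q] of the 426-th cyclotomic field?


The degree equals Euler's totient phi(426).
426 = 2 * 3 * 71
phi(426) = 140

140


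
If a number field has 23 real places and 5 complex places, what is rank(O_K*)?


By Dirichlet's unit theorem:
rank = r1 + r2 - 1
= 23 + 5 - 1
= 27

27


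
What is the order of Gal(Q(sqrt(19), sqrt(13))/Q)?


The 2 square roots of distinct primes are multiplicatively independent over Q,
so [K:Q] = 2^2 and Gal(K/Q) is isomorphic to (Z/2Z)^2.
|Gal| = 2^2 = 4

4


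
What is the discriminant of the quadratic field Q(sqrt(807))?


For K = Q(sqrt(d)) with d squarefree: disc(K) = d if d = 1 mod 4, and disc(K) = 4d if d = 2 or 3 mod 4.
Here d = 807, and d mod 4 = 3.
d = 3 mod 4, not 1 (O_K = Z[sqrt(d)]), so disc(K) = 4d = 4 * (807) = 3228

3228


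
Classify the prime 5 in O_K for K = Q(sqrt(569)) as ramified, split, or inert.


K = Q(sqrt(569)). Since d mod 4 = 1, disc(K) = 569.
Check p | disc: 569 mod 5 = 4.
p does not divide disc. Compute Legendre symbol (d/p):
4^((5-1)/2) mod 5 = 1
(d/p) = 1, so p splits: (p) = P*P' with e=1, f=1, g=2.
Therefore p is split.

split


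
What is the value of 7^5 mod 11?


p = 11 is prime and the exponent is (p-1)/2 = 5, so by Euler's criterion 7^5 = (7/11) = +1 or -1 mod 11.
Compute by square-and-multiply:
  5 = 4 + 1 (binary 101)
  Repeated squaring mod 11: 7^1 = 7, 7^2 = 5, 7^4 = 3
  7^5 = 7^4 * 7^1 = 3 * 7 mod 11
    3 * 7 = 21 = 10 mod 11
  7^5 = 10 mod 11
Result 10 = p - 1 = -1 mod 11: 7 is a quadratic non-residue mod 11. As a residue in [0, p-1] the value is 10.
7^5 mod 11 = 10

10


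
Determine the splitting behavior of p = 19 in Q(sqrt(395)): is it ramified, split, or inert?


K = Q(sqrt(395)). Since d mod 4 = 3, disc(K) = 1580.
Check p | disc: 1580 mod 19 = 3.
p does not divide disc. Compute Legendre symbol (d/p):
15^((19-1)/2) mod 19 = -1
(d/p) = -1, so p is inert: (p) stays prime with e=1, f=2, g=1.
Therefore p is inert.

inert


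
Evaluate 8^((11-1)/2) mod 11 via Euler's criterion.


p = 11 is prime and the exponent is (p-1)/2 = 5, so by Euler's criterion 8^5 = (8/11) = +1 or -1 mod 11.
Compute by square-and-multiply:
  5 = 4 + 1 (binary 101)
  Repeated squaring mod 11: 8^1 = 8, 8^2 = 9, 8^4 = 4
  8^5 = 8^4 * 8^1 = 4 * 8 mod 11
    4 * 8 = 32 = 10 mod 11
  8^5 = 10 mod 11
Result 10 = p - 1 = -1 mod 11: 8 is a quadratic non-residue mod 11. As a residue in [0, p-1] the value is 10.
8^5 mod 11 = 10

10


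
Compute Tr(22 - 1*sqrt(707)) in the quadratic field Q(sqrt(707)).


Tr(a + b*sqrt(d)) = (a + b*sqrt(d)) + (a - b*sqrt(d)) = 2a
= 2 * (22)
= 44

44


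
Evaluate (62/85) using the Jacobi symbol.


Compute (62/85) via quadratic reciprocity:
  pull out 2: (2/85) = -1  (since 85 mod 8 = 5)
  reciprocity: (31/85) -> +(85/31)
  reduce: (23/31)
  reciprocity: (23/31) -> -(31/23)
  reduce: (8/23)
  pull out 2: (2/23) = +1  (since 23 mod 8 = 7)
  pull out 2: (2/23) = +1  (since 23 mod 8 = 7)
  pull out 2: (2/23) = +1  (since 23 mod 8 = 7)
  (1/23) = 1
Product of signs = 1

1


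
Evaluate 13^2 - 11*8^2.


x^2 - d*y^2
= 13^2 - 11*8^2
= 169 - 704
= -535

-535


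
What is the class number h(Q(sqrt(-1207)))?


K = Q(sqrt(-1207)). d mod 4 = 1, so D = disc(K) = d = -1207
h(K) equals the number of primitive reduced positive-definite forms (a, b, c) = a*x^2 + b*x*y + c*y^2 with b^2 - 4ac = D,
where reduced means |b| <= a <= c, with b >= 0 whenever |b| = a or a = c, and primitive means gcd(a, b, c) = 1.
Reduced forces 3a^2 <= |D| = 1207, so 1 <= a <= 20; b must have the parity of D, and c = (b^2 - D)/(4a) must be an integer >= a.
Enumerate a = 1..20, b in [-a, a]:
  a=1: (1, 1, 302)  [1]
  a=2: (2, -1, 151), (2, 1, 151)  [2]
  a=3: none
  a=4: (4, -3, 76), (4, 3, 76)  [2]
  a=5..6: none
  a=7: (7, -5, 44), (7, 5, 44)  [2]
  a=8: (8, -3, 38), (8, 3, 38)  [2]
  a=9..10: none
  a=11: (11, -5, 28), (11, 5, 28)  [2]
  a=12..13: none
  a=14: (14, -9, 23), (14, -5, 22), (14, 5, 22), (14, 9, 23)  [4]
  a=15: none
  a=16: (16, -3, 19), (16, 3, 19)  [2]
  a=17: (17, 17, 22)  [1]
  a=18..20: none
Total reduced forms: 1 + 2 + 2 + 2 + 2 + 2 + 4 + 2 + 1 = 18
h = 18

18


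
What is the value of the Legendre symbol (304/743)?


p = 743 is prime, so compute (304/743) with the reciprocity algorithm (Jacobi-symbol steps: pull out 2s via (2/n), flip via reciprocity, reduce):
  pull out 2: (2/743) = +1  (since 743 mod 8 = 7)
  pull out 2: (2/743) = +1  (since 743 mod 8 = 7)
  pull out 2: (2/743) = +1  (since 743 mod 8 = 7)
  pull out 2: (2/743) = +1  (since 743 mod 8 = 7)
  reciprocity: (19/743) -> -(743/19)
  reduce: (2/19)
  pull out 2: (2/19) = -1  (since 19 mod 8 = 3)
  (1/19) = 1
Product of signs = 1
(304/743) = 1

1


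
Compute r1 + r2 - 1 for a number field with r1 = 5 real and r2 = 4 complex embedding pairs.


By Dirichlet's unit theorem:
rank = r1 + r2 - 1
= 5 + 4 - 1
= 8

8


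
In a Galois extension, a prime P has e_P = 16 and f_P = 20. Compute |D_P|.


|D_P| = e * f
= 16 * 20
= 320

320


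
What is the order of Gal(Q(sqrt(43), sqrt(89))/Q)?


The 2 square roots of distinct primes are multiplicatively independent over Q,
so [K:Q] = 2^2 and Gal(K/Q) is isomorphic to (Z/2Z)^2.
|Gal| = 2^2 = 4

4


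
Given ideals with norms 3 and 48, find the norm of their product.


N(IJ) = N(I) * N(J)
= 3 * 48
= 144

144


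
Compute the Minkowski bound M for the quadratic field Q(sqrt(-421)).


d = -421, d mod 4 = 3, so disc(K) = 4d = -1684; |disc(K)| = 1684
Imaginary quadratic field, so n = 2, s = r2 = 1, r1 = 0
M = (n!/n^n) * (4/pi)^s * sqrt(|disc(K)|) = (2!/2^2) * (4/pi)^1 * sqrt(1684)
= 0.5 * 1.273240 * 41.036569
= 26.1247

26.1247


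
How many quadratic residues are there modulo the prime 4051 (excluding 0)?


For prime p, the number of non-zero quadratic residues is (p-1)/2.
= (4051-1)/2
= 2025

2025


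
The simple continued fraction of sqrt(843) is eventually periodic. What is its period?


Run the CF algorithm for sqrt(843).
a_0 = floor(sqrt(843)) = 29; set m_0=0, q_0=1.
Recurrence: m' = q*a - m,  q' = (d - m'^2)/q,  a' = floor((a_0 + m')/q').
  step 1: m=29, q=2, a=29
  step 2: m=29, q=1, a=58
a_2 = 2*a_0 = 58, so the period closes here.
sqrt(843) = [29; 29, 58]
Period length = 2

2


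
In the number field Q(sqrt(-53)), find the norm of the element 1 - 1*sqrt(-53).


N(a + b*sqrt(d)) = a^2 - d*b^2
= (1)^2 - (-53)*(-1)^2
= 1 + 53
= 54

54


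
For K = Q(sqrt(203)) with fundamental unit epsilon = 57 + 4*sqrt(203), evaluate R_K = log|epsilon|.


epsilon = 57 + 4*sqrt(203)
= 113.9912
R = ln(113.9912)
= 4.7361

4.7361


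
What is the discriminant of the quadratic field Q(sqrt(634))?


For K = Q(sqrt(d)) with d squarefree: disc(K) = d if d = 1 mod 4, and disc(K) = 4d if d = 2 or 3 mod 4.
Here d = 634, and d mod 4 = 2.
d = 2 mod 4, not 1 (O_K = Z[sqrt(d)]), so disc(K) = 4d = 4 * (634) = 2536

2536


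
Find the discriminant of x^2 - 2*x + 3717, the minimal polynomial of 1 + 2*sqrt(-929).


The element 1 + 2*sqrt(-929) has minimal polynomial:
x^2 - 2*x + 3717
Discriminant = (-2)^2 - 4*(3717)
= 4 - 14868
= -14864

-14864


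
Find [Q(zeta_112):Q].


The degree equals Euler's totient phi(112).
112 = 2^4 * 7
phi(112) = 48

48


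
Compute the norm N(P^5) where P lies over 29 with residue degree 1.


N(P^a) = p^(a*f)
= 29^(5*1)
= 29^5
= 20511149

20511149


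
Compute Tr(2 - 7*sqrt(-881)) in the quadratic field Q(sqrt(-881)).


Tr(a + b*sqrt(d)) = (a + b*sqrt(d)) + (a - b*sqrt(d)) = 2a
= 2 * (2)
= 4

4


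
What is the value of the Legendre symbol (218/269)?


p = 269 is prime, so compute (218/269) with the reciprocity algorithm (Jacobi-symbol steps: pull out 2s via (2/n), flip via reciprocity, reduce):
  pull out 2: (2/269) = -1  (since 269 mod 8 = 5)
  reciprocity: (109/269) -> +(269/109)
  reduce: (51/109)
  reciprocity: (51/109) -> +(109/51)
  reduce: (7/51)
  reciprocity: (7/51) -> -(51/7)
  reduce: (2/7)
  pull out 2: (2/7) = +1  (since 7 mod 8 = 7)
  (1/7) = 1
Product of signs = 1
(218/269) = 1

1


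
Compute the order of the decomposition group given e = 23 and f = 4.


|D_P| = e * f
= 23 * 4
= 92

92


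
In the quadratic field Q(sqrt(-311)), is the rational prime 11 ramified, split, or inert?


K = Q(sqrt(-311)). Since d mod 4 = 1, disc(K) = -311.
Check p | disc: -311 mod 11 = 8.
p does not divide disc. Compute Legendre symbol (d/p):
8^((11-1)/2) mod 11 = -1
(d/p) = -1, so p is inert: (p) stays prime with e=1, f=2, g=1.
Therefore p is inert.

inert


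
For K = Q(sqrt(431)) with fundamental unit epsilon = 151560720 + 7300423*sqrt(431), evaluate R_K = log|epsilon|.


epsilon = 151560720 + 7300423*sqrt(431)
= 3.0312e+08
R = ln(3.0312e+08)
= 19.5296

19.5296
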